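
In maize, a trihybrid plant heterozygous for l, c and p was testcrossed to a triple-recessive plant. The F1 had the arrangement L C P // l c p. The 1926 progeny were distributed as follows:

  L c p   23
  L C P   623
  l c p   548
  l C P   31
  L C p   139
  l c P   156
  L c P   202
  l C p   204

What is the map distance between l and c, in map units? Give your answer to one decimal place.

The two rarest classes, l C P and L c p, are the double crossovers. Comparing them with the parentals, only the l allele has switched, so l is the middle locus and the order is p – l – c.
Crossovers in the l–c interval produce the single-crossover classes L c P and l C p (202 + 204 = 406) plus the double crossovers (54).
RF(l–c) = (406 + 54) / 1926 = 460/1926 = 0.2388 → 23.9 map units.

23.9 map units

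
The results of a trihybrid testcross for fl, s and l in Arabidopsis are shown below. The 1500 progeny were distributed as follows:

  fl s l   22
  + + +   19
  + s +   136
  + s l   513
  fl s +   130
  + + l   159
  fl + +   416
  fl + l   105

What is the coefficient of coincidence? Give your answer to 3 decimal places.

0.661

The two most frequent reciprocal classes, + s l and fl + +, are the parental types, so the F1 was + s l / fl + +.
The two rarest classes, fl s l and + + +, are the double crossovers. Comparing them with the parentals, only the fl allele has switched, so fl is the middle locus and the order is s – fl – l.
s–fl: (289 + 41)/1500 = 0.2200; fl–l: (241 + 41)/1500 = 0.1880.
Expected DCO frequency = 0.2200 × 0.1880 ≈ 0.04136; observed = 41/1500 ≈ 0.02733.
Coefficient of coincidence = 0.02733/0.04136 ≈ 0.661.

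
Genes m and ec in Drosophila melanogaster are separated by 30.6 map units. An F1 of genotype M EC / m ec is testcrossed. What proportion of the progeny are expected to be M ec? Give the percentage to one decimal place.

A map distance of 30.6 map units corresponds to a recombination frequency of 0.306.
The F1 is M EC / m ec, so M ec is a recombinant gamete class with expected frequency r/2 = 0.306/2 = 0.1530.
That is 0.1530 = 15.3% of the progeny.

15.3%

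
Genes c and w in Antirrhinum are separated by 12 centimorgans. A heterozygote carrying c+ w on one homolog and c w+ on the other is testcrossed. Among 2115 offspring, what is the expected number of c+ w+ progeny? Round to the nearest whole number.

A map distance of 12 centimorgans corresponds to a recombination frequency of 0.120.
The F1 is c+ w / c w+, so c+ w+ is a recombinant gamete class with expected frequency r/2 = 0.120/2 = 0.0600.
Expected number = 0.0600 × 2115 = 126.90 ≈ 127.

127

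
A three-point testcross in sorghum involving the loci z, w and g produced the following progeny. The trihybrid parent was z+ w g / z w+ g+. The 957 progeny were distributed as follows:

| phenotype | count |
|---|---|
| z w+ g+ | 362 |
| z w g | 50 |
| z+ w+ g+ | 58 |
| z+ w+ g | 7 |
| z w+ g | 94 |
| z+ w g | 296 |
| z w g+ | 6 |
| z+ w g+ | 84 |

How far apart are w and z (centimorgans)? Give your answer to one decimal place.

The two rarest classes, z+ w+ g and z w g+, are the double crossovers. Comparing them with the parentals, only the w allele has switched, so w is the middle locus and the order is g – w – z.
Crossovers in the w–z interval produce the single-crossover classes z w g and z+ w+ g+ (50 + 58 = 108) plus the double crossovers (13).
RF(w–z) = (108 + 13) / 957 = 121/957 = 0.1264 → 12.6 centimorgans.

12.6 centimorgans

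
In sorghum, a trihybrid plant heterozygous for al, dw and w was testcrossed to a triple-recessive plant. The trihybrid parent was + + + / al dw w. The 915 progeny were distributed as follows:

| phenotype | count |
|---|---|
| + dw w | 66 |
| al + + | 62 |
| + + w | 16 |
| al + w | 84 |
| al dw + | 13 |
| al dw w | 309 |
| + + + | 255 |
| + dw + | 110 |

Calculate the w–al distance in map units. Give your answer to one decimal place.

The two rarest classes, + + w and al dw +, are the double crossovers. Comparing them with the parentals, only the w allele has switched, so w is the middle locus and the order is al – w – dw.
Crossovers in the al–w interval produce the single-crossover classes al + + and + dw w (62 + 66 = 128) plus the double crossovers (29).
RF(al–w) = (128 + 29) / 915 = 157/915 = 0.1716 → 17.2 map units.

17.2 map units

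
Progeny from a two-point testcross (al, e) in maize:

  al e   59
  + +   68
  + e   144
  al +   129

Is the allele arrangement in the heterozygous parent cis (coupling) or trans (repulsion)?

trans

The two most frequent classes are + e (144) and al + (129); these are the parental (non-recombinant) types.
So the F1 carried + e on one chromosome and al + on the other — the recessive alleles are on opposite chromosomes (trans / repulsion).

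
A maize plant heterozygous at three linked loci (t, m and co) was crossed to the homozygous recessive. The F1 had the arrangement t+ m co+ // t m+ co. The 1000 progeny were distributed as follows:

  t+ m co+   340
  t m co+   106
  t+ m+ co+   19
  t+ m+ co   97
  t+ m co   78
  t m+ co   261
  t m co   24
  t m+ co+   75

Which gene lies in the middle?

m

The two rarest classes, t+ m+ co+ and t m co, are the double crossovers. Comparing them with the parentals, only the m allele has switched, so m is the middle locus and the order is co – m – t.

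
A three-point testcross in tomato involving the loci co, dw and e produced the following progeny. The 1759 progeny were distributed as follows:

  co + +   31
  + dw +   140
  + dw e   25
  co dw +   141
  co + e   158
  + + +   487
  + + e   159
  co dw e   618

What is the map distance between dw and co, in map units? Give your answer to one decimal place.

20.1 map units

The two most frequent reciprocal classes, co dw e and + + +, are the parental types, so the F1 was co dw e / + + +.
The two rarest classes, + dw e and co + +, are the double crossovers. Comparing them with the parentals, only the co allele has switched, so co is the middle locus and the order is e – co – dw.
Crossovers in the co–dw interval produce the single-crossover classes co + e and + dw + (158 + 140 = 298) plus the double crossovers (56).
RF(co–dw) = (298 + 56) / 1759 = 354/1759 = 0.2013 → 20.1 map units.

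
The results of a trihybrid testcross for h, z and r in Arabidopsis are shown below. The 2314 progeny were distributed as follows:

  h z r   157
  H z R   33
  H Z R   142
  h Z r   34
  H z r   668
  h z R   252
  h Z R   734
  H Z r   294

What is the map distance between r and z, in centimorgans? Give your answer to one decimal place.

26.5 centimorgans

The two most frequent reciprocal classes, H z r and h Z R, are the parental types, so the F1 was H z r / h Z R.
The two rarest classes, H z R and h Z r, are the double crossovers. Comparing them with the parentals, only the r allele has switched, so r is the middle locus and the order is z – r – h.
Crossovers in the z–r interval produce the single-crossover classes H Z r and h z R (294 + 252 = 546) plus the double crossovers (67).
RF(z–r) = (546 + 67) / 2314 = 613/2314 = 0.2649 → 26.5 centimorgans.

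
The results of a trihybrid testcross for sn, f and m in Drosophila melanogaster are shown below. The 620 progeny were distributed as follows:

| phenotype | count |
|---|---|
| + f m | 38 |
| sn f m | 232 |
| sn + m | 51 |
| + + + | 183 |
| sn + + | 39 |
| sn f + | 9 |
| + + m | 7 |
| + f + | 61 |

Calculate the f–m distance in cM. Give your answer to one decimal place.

20.6 cM

The two most frequent reciprocal classes, sn f m and + + +, are the parental types, so the F1 was sn f m / + + +.
The two rarest classes, sn f + and + + m, are the double crossovers. Comparing them with the parentals, only the m allele has switched, so m is the middle locus and the order is f – m – sn.
Crossovers in the f–m interval produce the single-crossover classes sn + m and + f + (51 + 61 = 112) plus the double crossovers (16).
RF(f–m) = (112 + 16) / 620 = 128/620 = 0.2065 → 20.6 cM.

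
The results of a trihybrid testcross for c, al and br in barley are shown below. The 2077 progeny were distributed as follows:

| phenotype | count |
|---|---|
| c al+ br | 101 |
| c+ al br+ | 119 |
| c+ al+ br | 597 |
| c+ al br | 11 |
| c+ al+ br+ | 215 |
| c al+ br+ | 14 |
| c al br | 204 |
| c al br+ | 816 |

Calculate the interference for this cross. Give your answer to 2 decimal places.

The two most frequent reciprocal classes, c al br+ and c+ al+ br, are the parental types, so the F1 was c al br+ / c+ al+ br.
The two rarest classes, c al+ br+ and c+ al br, are the double crossovers. Comparing them with the parentals, only the al allele has switched, so al is the middle locus and the order is br – al – c.
br–al: (419 + 25)/2077 = 0.2138; al–c: (220 + 25)/2077 = 0.1180.
Expected DCO frequency = 0.2138 × 0.1180 ≈ 0.02523; observed = 25/2077 ≈ 0.01204.
Coefficient of coincidence = 0.01204/0.02523 ≈ 0.48; interference = 1 − 0.48 = 0.52.

0.52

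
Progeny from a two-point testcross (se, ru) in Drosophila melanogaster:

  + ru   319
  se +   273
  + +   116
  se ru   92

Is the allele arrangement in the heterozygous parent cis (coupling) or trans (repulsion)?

The two most frequent classes are + ru (319) and se + (273); these are the parental (non-recombinant) types.
So the F1 carried + ru on one chromosome and se + on the other — the recessive alleles are on opposite chromosomes (trans / repulsion).

trans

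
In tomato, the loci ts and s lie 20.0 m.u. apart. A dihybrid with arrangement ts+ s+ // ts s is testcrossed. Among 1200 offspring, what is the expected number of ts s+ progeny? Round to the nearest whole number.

A map distance of 20.0 m.u. corresponds to a recombination frequency of 0.200.
The F1 is ts+ s+ / ts s, so ts s+ is a recombinant gamete class with expected frequency r/2 = 0.200/2 = 0.1000.
Expected number = 0.1000 × 1200 = 120.00 ≈ 120.

120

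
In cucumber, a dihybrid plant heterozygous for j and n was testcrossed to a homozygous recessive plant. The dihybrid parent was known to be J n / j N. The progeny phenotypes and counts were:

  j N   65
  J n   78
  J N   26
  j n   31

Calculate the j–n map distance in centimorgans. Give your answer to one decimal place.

28.5 centimorgans

The recombinant classes are J N and j n: 26 + 31 = 57.
Recombination frequency = 57/200 = 0.2850 ≈ 28.5%, i.e. 28.5 centimorgans.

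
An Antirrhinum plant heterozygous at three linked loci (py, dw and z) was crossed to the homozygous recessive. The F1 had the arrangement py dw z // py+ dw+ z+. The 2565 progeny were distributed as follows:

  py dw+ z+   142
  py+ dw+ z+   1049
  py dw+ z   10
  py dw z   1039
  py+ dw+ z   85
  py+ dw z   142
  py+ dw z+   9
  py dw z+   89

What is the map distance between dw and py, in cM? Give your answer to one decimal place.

The two rarest classes, py dw+ z and py+ dw z+, are the double crossovers. Comparing them with the parentals, only the dw allele has switched, so dw is the middle locus and the order is py – dw – z.
Crossovers in the py–dw interval produce the single-crossover classes py+ dw z and py dw+ z+ (142 + 142 = 284) plus the double crossovers (19).
RF(py–dw) = (284 + 19) / 2565 = 303/2565 = 0.1181 → 11.8 cM.

11.8 cM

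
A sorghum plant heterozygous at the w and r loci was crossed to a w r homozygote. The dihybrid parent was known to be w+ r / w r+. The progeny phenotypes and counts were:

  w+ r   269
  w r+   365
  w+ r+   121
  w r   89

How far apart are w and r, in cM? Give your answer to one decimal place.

The recombinant classes are w+ r+ and w r: 121 + 89 = 210.
Recombination frequency = 210/844 = 0.2488 ≈ 24.9%, i.e. 24.9 cM.

24.9 cM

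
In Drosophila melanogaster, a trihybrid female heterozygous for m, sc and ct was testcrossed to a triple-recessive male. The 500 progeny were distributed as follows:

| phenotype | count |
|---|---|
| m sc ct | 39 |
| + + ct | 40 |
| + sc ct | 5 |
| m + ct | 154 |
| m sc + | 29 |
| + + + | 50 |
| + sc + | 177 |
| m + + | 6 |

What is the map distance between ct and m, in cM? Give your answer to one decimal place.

16.0 cM

The two most frequent reciprocal classes, + sc + and m + ct, are the parental types, so the F1 was + sc + / m + ct.
The two rarest classes, + sc ct and m + +, are the double crossovers. Comparing them with the parentals, only the ct allele has switched, so ct is the middle locus and the order is m – ct – sc.
Crossovers in the m–ct interval produce the single-crossover classes m sc + and + + ct (29 + 40 = 69) plus the double crossovers (11).
RF(m–ct) = (69 + 11) / 500 = 80/500 = 0.1600 → 16.0 cM.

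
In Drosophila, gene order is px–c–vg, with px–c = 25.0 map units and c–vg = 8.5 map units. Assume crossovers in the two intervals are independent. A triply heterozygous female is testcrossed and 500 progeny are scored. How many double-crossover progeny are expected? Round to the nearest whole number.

Map distances give recombination frequencies of 0.250 and 0.085 for the two intervals.
With no interference, expected double-crossover frequency = 0.250 × 0.085 = 0.02125.
Expected number = 0.02125 × 500 = 10.62 ≈ 11.

11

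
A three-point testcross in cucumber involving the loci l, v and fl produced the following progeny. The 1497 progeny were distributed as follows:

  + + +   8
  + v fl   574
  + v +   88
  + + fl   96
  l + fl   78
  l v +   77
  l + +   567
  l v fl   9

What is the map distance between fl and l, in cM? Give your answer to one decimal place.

12.2 cM

The two most frequent reciprocal classes, l + + and + v fl, are the parental types, so the F1 was l + + / + v fl.
The two rarest classes, + + + and l v fl, are the double crossovers. Comparing them with the parentals, only the l allele has switched, so l is the middle locus and the order is fl – l – v.
Crossovers in the fl–l interval produce the single-crossover classes l + fl and + v + (78 + 88 = 166) plus the double crossovers (17).
RF(fl–l) = (166 + 17) / 1497 = 183/1497 = 0.1222 → 12.2 cM.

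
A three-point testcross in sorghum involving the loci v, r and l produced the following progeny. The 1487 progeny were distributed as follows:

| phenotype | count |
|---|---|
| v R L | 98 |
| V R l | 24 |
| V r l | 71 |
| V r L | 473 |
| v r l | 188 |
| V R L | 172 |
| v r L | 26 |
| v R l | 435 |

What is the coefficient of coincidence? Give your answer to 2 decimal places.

0.83

The two most frequent reciprocal classes, V r L and v R l, are the parental types, so the F1 was V r L / v R l.
The two rarest classes, v r L and V R l, are the double crossovers. Comparing them with the parentals, only the v allele has switched, so v is the middle locus and the order is r – v – l.
r–v: (360 + 50)/1487 = 0.2757; v–l: (169 + 50)/1487 = 0.1473.
Expected DCO frequency = 0.2757 × 0.1473 ≈ 0.04061; observed = 50/1487 ≈ 0.03362.
Coefficient of coincidence = 0.03362/0.04061 ≈ 0.83.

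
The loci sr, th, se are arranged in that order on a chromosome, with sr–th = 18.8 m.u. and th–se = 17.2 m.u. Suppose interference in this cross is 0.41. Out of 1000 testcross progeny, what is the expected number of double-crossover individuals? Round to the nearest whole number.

Map distances give recombination frequencies of 0.188 and 0.172 for the two intervals.
With interference 0.41 (so coincidence = 0.59), expected double-crossover frequency = 0.188 × 0.172 × 0.59 = 0.01908.
Expected number = 0.01908 × 1000 = 19.08 ≈ 19.

19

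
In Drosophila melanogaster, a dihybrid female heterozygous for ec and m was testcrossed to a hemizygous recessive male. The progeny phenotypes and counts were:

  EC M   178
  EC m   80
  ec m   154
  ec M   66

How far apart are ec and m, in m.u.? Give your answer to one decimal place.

The two most frequent classes, EC M (178) and ec m (154), are the parental types, so the F1 was EC M / ec m.
The recombinant classes are EC m and ec M: 80 + 66 = 146.
Recombination frequency = 146/478 = 0.3054 ≈ 30.5%, i.e. 30.5 m.u.

30.5 m.u.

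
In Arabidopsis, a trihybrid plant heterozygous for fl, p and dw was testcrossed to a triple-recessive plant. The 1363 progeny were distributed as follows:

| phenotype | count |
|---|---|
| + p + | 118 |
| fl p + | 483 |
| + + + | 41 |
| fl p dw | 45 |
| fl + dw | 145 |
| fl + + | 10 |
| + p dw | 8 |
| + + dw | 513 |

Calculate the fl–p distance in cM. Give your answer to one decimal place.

20.6 cM

The two most frequent reciprocal classes, + + dw and fl p +, are the parental types, so the F1 was + + dw / fl p +.
The two rarest classes, + p dw and fl + +, are the double crossovers. Comparing them with the parentals, only the p allele has switched, so p is the middle locus and the order is dw – p – fl.
Crossovers in the p–fl interval produce the single-crossover classes fl + dw and + p + (145 + 118 = 263) plus the double crossovers (18).
RF(p–fl) = (263 + 18) / 1363 = 281/1363 = 0.2062 → 20.6 cM.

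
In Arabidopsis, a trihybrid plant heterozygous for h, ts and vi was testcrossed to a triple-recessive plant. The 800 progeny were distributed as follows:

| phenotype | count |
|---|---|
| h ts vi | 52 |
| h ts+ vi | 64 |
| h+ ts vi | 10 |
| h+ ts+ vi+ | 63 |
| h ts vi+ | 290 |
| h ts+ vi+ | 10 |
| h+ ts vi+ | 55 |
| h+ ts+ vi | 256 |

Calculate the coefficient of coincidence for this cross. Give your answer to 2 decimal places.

The two most frequent reciprocal classes, h ts vi+ and h+ ts+ vi, are the parental types, so the F1 was h ts vi+ / h+ ts+ vi.
The two rarest classes, h ts+ vi+ and h+ ts vi, are the double crossovers. Comparing them with the parentals, only the ts allele has switched, so ts is the middle locus and the order is vi – ts – h.
vi–ts: (115 + 20)/800 = 0.1688; ts–h: (119 + 20)/800 = 0.1737.
Expected DCO frequency = 0.1688 × 0.1737 ≈ 0.02932; observed = 20/800 ≈ 0.02500.
Coefficient of coincidence = 0.02500/0.02932 ≈ 0.85.

0.85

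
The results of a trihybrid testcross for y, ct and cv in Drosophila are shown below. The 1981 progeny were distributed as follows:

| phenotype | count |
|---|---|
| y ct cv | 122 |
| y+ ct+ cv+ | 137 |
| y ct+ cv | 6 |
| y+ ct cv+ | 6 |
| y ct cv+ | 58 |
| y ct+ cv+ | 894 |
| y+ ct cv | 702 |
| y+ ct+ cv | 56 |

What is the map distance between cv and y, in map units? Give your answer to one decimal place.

The two most frequent reciprocal classes, y ct+ cv+ and y+ ct cv, are the parental types, so the F1 was y ct+ cv+ / y+ ct cv.
The two rarest classes, y ct+ cv and y+ ct cv+, are the double crossovers. Comparing them with the parentals, only the cv allele has switched, so cv is the middle locus and the order is y – cv – ct.
Crossovers in the y–cv interval produce the single-crossover classes y+ ct+ cv+ and y ct cv (137 + 122 = 259) plus the double crossovers (12).
RF(y–cv) = (259 + 12) / 1981 = 271/1981 = 0.1368 → 13.7 map units.

13.7 map units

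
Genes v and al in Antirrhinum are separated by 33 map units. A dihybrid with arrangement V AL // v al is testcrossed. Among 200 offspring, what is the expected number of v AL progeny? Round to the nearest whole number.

A map distance of 33 map units corresponds to a recombination frequency of 0.330.
The F1 is V AL / v al, so v AL is a recombinant gamete class with expected frequency r/2 = 0.330/2 = 0.1650.
Expected number = 0.1650 × 200 = 33.00 ≈ 33.

33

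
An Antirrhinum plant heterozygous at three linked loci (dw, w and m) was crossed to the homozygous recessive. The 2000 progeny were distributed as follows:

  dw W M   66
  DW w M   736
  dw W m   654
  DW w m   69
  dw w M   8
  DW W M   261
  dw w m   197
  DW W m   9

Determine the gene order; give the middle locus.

dw

The two most frequent reciprocal classes, dw W m and DW w M, are the parental types, so the F1 was dw W m / DW w M.
The two rarest classes, DW W m and dw w M, are the double crossovers. Comparing them with the parentals, only the dw allele has switched, so dw is the middle locus and the order is m – dw – w.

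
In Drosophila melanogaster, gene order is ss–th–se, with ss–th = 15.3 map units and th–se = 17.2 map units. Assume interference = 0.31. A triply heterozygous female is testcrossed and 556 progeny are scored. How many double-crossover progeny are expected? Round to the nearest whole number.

10

Map distances give recombination frequencies of 0.153 and 0.172 for the two intervals.
With interference 0.31 (so coincidence = 0.69), expected double-crossover frequency = 0.153 × 0.172 × 0.69 = 0.01816.
Expected number = 0.01816 × 556 = 10.10 ≈ 10.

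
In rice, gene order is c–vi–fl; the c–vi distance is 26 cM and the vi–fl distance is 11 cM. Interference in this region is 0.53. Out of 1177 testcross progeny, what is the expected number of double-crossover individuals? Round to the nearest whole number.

Map distances give recombination frequencies of 0.260 and 0.110 for the two intervals.
With interference 0.53 (so coincidence = 0.47), expected double-crossover frequency = 0.260 × 0.110 × 0.47 = 0.01344.
Expected number = 0.01344 × 1177 = 15.82 ≈ 16.

16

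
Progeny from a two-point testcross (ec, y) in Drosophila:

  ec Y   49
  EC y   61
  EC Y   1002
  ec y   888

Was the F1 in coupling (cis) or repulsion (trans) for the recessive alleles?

The two most frequent classes are EC Y (1002) and ec y (888); these are the parental (non-recombinant) types.
So the F1 carried EC Y on one chromosome and ec y on the other — the recessive alleles are on the same chromosome (cis / coupling).

cis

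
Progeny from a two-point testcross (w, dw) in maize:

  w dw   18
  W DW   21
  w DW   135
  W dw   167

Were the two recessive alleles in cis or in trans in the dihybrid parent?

The two most frequent classes are W dw (167) and w DW (135); these are the parental (non-recombinant) types.
So the F1 carried W dw on one chromosome and w DW on the other — the recessive alleles are on opposite chromosomes (trans / repulsion).

trans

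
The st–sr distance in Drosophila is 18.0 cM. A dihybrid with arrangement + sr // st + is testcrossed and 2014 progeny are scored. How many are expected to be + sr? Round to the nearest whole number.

826

A map distance of 18.0 cM corresponds to a recombination frequency of 0.180.
The F1 is + sr / st +, so + sr is a parental gamete class with expected frequency (1 − r)/2 = 0.820/2 = 0.4100.
Expected number = 0.4100 × 2014 = 825.74 ≈ 826.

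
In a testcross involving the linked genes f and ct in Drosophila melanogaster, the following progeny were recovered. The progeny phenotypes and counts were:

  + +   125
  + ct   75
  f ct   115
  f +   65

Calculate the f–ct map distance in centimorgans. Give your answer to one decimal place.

The two most frequent classes, + + (125) and f ct (115), are the parental types, so the F1 was + + / f ct.
The recombinant classes are + ct and f +: 75 + 65 = 140.
Recombination frequency = 140/380 = 0.3684 ≈ 36.8%, i.e. 36.8 centimorgans.

36.8 centimorgans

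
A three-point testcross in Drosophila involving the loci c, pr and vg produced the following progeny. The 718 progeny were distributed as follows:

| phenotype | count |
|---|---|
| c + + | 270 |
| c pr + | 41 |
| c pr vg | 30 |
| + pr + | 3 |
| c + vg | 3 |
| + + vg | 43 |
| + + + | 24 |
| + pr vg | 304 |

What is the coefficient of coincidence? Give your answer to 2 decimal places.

0.80

The two most frequent reciprocal classes, c + + and + pr vg, are the parental types, so the F1 was c + + / + pr vg.
The two rarest classes, c + vg and + pr +, are the double crossovers. Comparing them with the parentals, only the vg allele has switched, so vg is the middle locus and the order is pr – vg – c.
pr–vg: (84 + 6)/718 = 0.1253; vg–c: (54 + 6)/718 = 0.0836.
Expected DCO frequency = 0.1253 × 0.0836 ≈ 0.01048; observed = 6/718 ≈ 0.00836.
Coefficient of coincidence = 0.00836/0.01048 ≈ 0.80.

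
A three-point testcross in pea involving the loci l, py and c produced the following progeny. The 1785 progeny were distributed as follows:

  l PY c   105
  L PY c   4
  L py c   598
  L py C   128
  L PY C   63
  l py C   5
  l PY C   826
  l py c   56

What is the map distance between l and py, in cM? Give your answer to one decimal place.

The two most frequent reciprocal classes, L py c and l PY C, are the parental types, so the F1 was L py c / l PY C.
The two rarest classes, L PY c and l py C, are the double crossovers. Comparing them with the parentals, only the py allele has switched, so py is the middle locus and the order is l – py – c.
Crossovers in the l–py interval produce the single-crossover classes l py c and L PY C (56 + 63 = 119) plus the double crossovers (9).
RF(l–py) = (119 + 9) / 1785 = 128/1785 = 0.0717 → 7.2 cM.

7.2 cM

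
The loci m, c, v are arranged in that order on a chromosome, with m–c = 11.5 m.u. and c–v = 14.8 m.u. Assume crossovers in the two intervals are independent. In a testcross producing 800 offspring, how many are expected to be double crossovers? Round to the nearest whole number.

14

Map distances give recombination frequencies of 0.115 and 0.148 for the two intervals.
With no interference, expected double-crossover frequency = 0.115 × 0.148 = 0.01702.
Expected number = 0.01702 × 800 = 13.62 ≈ 14.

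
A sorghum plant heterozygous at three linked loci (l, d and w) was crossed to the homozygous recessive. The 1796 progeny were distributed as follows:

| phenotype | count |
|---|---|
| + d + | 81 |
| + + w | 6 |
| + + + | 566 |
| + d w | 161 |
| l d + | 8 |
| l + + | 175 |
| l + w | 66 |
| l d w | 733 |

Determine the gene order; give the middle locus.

w

The two most frequent reciprocal classes, + + + and l d w, are the parental types, so the F1 was + + + / l d w.
The two rarest classes, + + w and l d +, are the double crossovers. Comparing them with the parentals, only the w allele has switched, so w is the middle locus and the order is d – w – l.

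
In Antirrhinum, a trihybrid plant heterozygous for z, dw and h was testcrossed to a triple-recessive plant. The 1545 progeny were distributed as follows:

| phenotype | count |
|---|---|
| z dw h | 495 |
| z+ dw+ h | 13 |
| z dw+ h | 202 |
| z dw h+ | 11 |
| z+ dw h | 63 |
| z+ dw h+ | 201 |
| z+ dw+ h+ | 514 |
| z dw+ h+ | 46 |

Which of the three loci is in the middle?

h

The two most frequent reciprocal classes, z+ dw+ h+ and z dw h, are the parental types, so the F1 was z+ dw+ h+ / z dw h.
The two rarest classes, z+ dw+ h and z dw h+, are the double crossovers. Comparing them with the parentals, only the h allele has switched, so h is the middle locus and the order is dw – h – z.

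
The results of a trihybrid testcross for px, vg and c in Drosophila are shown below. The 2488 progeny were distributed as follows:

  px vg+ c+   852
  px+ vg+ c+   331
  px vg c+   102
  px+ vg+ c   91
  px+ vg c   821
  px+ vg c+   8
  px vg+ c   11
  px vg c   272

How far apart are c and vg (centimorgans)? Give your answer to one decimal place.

8.5 centimorgans

The two most frequent reciprocal classes, px vg+ c+ and px+ vg c, are the parental types, so the F1 was px vg+ c+ / px+ vg c.
The two rarest classes, px vg+ c and px+ vg c+, are the double crossovers. Comparing them with the parentals, only the c allele has switched, so c is the middle locus and the order is vg – c – px.
Crossovers in the vg–c interval produce the single-crossover classes px vg c+ and px+ vg+ c (102 + 91 = 193) plus the double crossovers (19).
RF(vg–c) = (193 + 19) / 2488 = 212/2488 = 0.0852 → 8.5 centimorgans.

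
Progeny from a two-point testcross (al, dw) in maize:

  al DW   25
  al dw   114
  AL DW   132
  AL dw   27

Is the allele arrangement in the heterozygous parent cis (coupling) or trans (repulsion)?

cis

The two most frequent classes are AL DW (132) and al dw (114); these are the parental (non-recombinant) types.
So the F1 carried AL DW on one chromosome and al dw on the other — the recessive alleles are on the same chromosome (cis / coupling).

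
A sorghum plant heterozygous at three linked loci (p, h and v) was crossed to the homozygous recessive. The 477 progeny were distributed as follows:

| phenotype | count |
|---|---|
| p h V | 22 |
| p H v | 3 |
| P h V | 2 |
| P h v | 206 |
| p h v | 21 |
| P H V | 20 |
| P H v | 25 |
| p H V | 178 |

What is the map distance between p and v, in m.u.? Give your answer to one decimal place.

9.6 m.u.

The two most frequent reciprocal classes, P h v and p H V, are the parental types, so the F1 was P h v / p H V.
The two rarest classes, P h V and p H v, are the double crossovers. Comparing them with the parentals, only the v allele has switched, so v is the middle locus and the order is h – v – p.
Crossovers in the v–p interval produce the single-crossover classes p h v and P H V (21 + 20 = 41) plus the double crossovers (5).
RF(v–p) = (41 + 5) / 477 = 46/477 = 0.0964 → 9.6 m.u.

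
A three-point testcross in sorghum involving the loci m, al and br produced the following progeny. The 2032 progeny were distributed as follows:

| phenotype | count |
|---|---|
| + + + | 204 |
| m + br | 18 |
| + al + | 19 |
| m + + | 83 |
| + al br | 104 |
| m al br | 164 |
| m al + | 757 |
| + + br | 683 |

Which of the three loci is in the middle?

The two most frequent reciprocal classes, m al + and + + br, are the parental types, so the F1 was m al + / + + br.
The two rarest classes, + al + and m + br, are the double crossovers. Comparing them with the parentals, only the m allele has switched, so m is the middle locus and the order is al – m – br.

m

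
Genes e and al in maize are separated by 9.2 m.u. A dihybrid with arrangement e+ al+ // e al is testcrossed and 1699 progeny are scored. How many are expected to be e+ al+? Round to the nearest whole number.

A map distance of 9.2 m.u. corresponds to a recombination frequency of 0.092.
The F1 is e+ al+ / e al, so e+ al+ is a parental gamete class with expected frequency (1 − r)/2 = 0.908/2 = 0.4540.
Expected number = 0.4540 × 1699 = 771.35 ≈ 771.

771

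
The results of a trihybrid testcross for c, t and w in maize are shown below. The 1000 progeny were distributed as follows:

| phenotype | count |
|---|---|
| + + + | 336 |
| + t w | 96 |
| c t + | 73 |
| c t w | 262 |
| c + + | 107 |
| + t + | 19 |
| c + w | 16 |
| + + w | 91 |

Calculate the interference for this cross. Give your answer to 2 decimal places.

The two most frequent reciprocal classes, + + + and c t w, are the parental types, so the F1 was + + + / c t w.
The two rarest classes, + t + and c + w, are the double crossovers. Comparing them with the parentals, only the t allele has switched, so t is the middle locus and the order is w – t – c.
w–t: (164 + 35)/1000 = 0.1990; t–c: (203 + 35)/1000 = 0.2380.
Expected DCO frequency = 0.1990 × 0.2380 ≈ 0.04736; observed = 35/1000 ≈ 0.03500.
Coefficient of coincidence = 0.03500/0.04736 ≈ 0.74; interference = 1 − 0.74 = 0.26.

0.26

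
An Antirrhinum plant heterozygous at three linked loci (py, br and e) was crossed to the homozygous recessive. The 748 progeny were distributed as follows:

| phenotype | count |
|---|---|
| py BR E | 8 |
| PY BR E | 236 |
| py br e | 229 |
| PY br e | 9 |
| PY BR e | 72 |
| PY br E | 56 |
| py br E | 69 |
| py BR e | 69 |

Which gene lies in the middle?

The two most frequent reciprocal classes, PY BR E and py br e, are the parental types, so the F1 was PY BR E / py br e.
The two rarest classes, py BR E and PY br e, are the double crossovers. Comparing them with the parentals, only the py allele has switched, so py is the middle locus and the order is br – py – e.

py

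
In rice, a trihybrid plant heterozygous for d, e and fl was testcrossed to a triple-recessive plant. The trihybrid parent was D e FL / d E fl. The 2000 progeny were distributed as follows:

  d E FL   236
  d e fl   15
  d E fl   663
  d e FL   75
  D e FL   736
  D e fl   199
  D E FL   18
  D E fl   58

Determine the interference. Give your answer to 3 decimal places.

0.150

The two rarest classes, D E FL and d e fl, are the double crossovers. Comparing them with the parentals, only the e allele has switched, so e is the middle locus and the order is d – e – fl.
d–e: (133 + 33)/2000 = 0.0830; e–fl: (435 + 33)/2000 = 0.2340.
Expected DCO frequency = 0.0830 × 0.2340 ≈ 0.01942; observed = 33/2000 ≈ 0.01650.
Coefficient of coincidence = 0.01650/0.01942 ≈ 0.850; interference = 1 − 0.850 = 0.150.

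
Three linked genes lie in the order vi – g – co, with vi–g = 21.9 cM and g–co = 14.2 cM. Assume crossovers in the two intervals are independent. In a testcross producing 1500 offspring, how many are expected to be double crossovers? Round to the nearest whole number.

Map distances give recombination frequencies of 0.219 and 0.142 for the two intervals.
With no interference, expected double-crossover frequency = 0.219 × 0.142 = 0.03110.
Expected number = 0.03110 × 1500 = 46.65 ≈ 47.

47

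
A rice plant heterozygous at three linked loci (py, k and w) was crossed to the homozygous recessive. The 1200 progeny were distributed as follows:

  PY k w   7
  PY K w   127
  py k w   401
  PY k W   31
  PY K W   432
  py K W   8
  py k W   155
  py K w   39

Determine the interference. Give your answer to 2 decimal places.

The two most frequent reciprocal classes, PY K W and py k w, are the parental types, so the F1 was PY K W / py k w.
The two rarest classes, py K W and PY k w, are the double crossovers. Comparing them with the parentals, only the py allele has switched, so py is the middle locus and the order is w – py – k.
w–py: (282 + 15)/1200 = 0.2475; py–k: (70 + 15)/1200 = 0.0708.
Expected DCO frequency = 0.2475 × 0.0708 ≈ 0.01752; observed = 15/1200 ≈ 0.01250.
Coefficient of coincidence = 0.01250/0.01752 ≈ 0.71; interference = 1 − 0.71 = 0.29.

0.29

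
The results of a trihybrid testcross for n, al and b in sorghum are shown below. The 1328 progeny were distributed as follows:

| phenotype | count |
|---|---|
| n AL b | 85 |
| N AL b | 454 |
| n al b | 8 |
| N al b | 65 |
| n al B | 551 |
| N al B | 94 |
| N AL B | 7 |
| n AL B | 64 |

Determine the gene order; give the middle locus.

The two most frequent reciprocal classes, N AL b and n al B, are the parental types, so the F1 was N AL b / n al B.
The two rarest classes, N AL B and n al b, are the double crossovers. Comparing them with the parentals, only the b allele has switched, so b is the middle locus and the order is al – b – n.

b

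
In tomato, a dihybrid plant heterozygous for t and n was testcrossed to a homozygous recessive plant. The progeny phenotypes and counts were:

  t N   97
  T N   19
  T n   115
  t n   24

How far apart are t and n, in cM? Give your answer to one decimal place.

16.9 cM

The two most frequent classes, T n (115) and t N (97), are the parental types, so the F1 was T n / t N.
The recombinant classes are T N and t n: 19 + 24 = 43.
Recombination frequency = 43/255 = 0.1686 ≈ 16.9%, i.e. 16.9 cM.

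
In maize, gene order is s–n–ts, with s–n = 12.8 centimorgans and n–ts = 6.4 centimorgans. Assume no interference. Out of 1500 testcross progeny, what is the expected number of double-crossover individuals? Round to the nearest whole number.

12

Map distances give recombination frequencies of 0.128 and 0.064 for the two intervals.
With no interference, expected double-crossover frequency = 0.128 × 0.064 = 0.00819.
Expected number = 0.00819 × 1500 = 12.29 ≈ 12.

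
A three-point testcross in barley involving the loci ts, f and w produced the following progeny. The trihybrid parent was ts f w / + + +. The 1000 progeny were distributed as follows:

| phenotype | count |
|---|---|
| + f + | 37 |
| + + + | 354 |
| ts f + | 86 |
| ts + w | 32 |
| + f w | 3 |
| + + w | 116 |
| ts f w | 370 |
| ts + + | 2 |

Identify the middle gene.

The two rarest classes, + f w and ts + +, are the double crossovers. Comparing them with the parentals, only the ts allele has switched, so ts is the middle locus and the order is f – ts – w.

ts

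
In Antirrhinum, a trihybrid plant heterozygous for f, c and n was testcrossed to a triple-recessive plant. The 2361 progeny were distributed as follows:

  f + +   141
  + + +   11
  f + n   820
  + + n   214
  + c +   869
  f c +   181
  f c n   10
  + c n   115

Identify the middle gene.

c

The two most frequent reciprocal classes, f + n and + c +, are the parental types, so the F1 was f + n / + c +.
The two rarest classes, f c n and + + +, are the double crossovers. Comparing them with the parentals, only the c allele has switched, so c is the middle locus and the order is f – c – n.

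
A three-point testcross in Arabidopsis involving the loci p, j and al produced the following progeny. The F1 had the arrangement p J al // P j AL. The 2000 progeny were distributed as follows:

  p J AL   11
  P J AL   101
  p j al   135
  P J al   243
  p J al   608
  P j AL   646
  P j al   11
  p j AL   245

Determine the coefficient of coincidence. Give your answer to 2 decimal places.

The two rarest classes, p J AL and P j al, are the double crossovers. Comparing them with the parentals, only the al allele has switched, so al is the middle locus and the order is p – al – j.
p–al: (488 + 22)/2000 = 0.2550; al–j: (236 + 22)/2000 = 0.1290.
Expected DCO frequency = 0.2550 × 0.1290 ≈ 0.03290; observed = 22/2000 ≈ 0.01100.
Coefficient of coincidence = 0.01100/0.03290 ≈ 0.33.

0.33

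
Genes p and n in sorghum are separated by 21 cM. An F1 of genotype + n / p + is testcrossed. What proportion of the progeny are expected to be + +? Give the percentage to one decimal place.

10.5%

A map distance of 21 cM corresponds to a recombination frequency of 0.210.
The F1 is + n / p +, so + + is a recombinant gamete class with expected frequency r/2 = 0.210/2 = 0.1050.
That is 0.1050 = 10.5% of the progeny.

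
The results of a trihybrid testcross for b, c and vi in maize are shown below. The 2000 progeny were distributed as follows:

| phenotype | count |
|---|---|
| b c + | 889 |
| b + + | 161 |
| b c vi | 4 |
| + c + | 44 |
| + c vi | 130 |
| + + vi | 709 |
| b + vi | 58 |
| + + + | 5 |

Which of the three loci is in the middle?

vi

The two most frequent reciprocal classes, + + vi and b c +, are the parental types, so the F1 was + + vi / b c +.
The two rarest classes, + + + and b c vi, are the double crossovers. Comparing them with the parentals, only the vi allele has switched, so vi is the middle locus and the order is c – vi – b.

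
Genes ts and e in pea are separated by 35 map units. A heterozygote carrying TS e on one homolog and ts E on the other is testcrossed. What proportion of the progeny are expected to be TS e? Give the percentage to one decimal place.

32.5%

A map distance of 35 map units corresponds to a recombination frequency of 0.350.
The F1 is TS e / ts E, so TS e is a parental gamete class with expected frequency (1 − r)/2 = 0.650/2 = 0.3250.
That is 0.3250 = 32.5% of the progeny.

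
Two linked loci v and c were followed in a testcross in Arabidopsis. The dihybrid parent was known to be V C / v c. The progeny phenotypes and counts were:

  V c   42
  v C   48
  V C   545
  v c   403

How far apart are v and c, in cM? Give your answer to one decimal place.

8.7 cM

The recombinant classes are V c and v C: 42 + 48 = 90.
Recombination frequency = 90/1038 = 0.0867 ≈ 8.7%, i.e. 8.7 cM.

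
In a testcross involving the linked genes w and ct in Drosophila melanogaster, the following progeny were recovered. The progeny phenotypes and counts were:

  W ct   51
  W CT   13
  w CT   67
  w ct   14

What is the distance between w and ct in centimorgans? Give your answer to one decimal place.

18.6 centimorgans

The two most frequent classes, W ct (51) and w CT (67), are the parental types, so the F1 was W ct / w CT.
The recombinant classes are W CT and w ct: 13 + 14 = 27.
Recombination frequency = 27/145 = 0.1862 ≈ 18.6%, i.e. 18.6 centimorgans.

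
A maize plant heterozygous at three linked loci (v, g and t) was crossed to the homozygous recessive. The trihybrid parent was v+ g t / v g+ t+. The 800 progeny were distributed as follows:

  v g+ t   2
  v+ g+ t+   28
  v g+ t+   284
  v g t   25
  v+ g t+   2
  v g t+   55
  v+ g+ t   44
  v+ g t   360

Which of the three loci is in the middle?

t

The two rarest classes, v+ g t+ and v g+ t, are the double crossovers. Comparing them with the parentals, only the t allele has switched, so t is the middle locus and the order is g – t – v.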